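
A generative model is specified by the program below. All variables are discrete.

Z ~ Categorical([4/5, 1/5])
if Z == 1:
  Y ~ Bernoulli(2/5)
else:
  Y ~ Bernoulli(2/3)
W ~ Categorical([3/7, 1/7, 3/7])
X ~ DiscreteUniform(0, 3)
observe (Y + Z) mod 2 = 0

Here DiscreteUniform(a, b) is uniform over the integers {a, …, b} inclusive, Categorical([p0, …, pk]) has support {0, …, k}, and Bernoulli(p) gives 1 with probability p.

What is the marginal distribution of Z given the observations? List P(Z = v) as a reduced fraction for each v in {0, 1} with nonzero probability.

Enumerate traces; 24 have nonzero weight after conditioning:
  (Z=0, Y=0, W=0, X=0) weight 1/35
  (Z=0, Y=0, W=0, X=1) weight 1/35
  (Z=0, Y=0, W=0, X=2) weight 1/35
  (Z=0, Y=0, W=0, X=3) weight 1/35
  (Z=0, Y=0, W=1, X=0) weight 1/105
  (Z=0, Y=0, W=1, X=1) weight 1/105
  (Z=0, Y=0, W=1, X=2) weight 1/105
  (Z=0, Y=0, W=1, X=3) weight 1/105
  (Z=1, Y=1, W=0, X=0) weight 3/350
  … 15 more
Group by Z:
  weight(Z=0) = 4/15
  weight(Z=1) = 2/25
Total weight = 4/15 + 2/25 = 26/75
P(Z=0 | obs) = 4/15 / 26/75 = 10/13
P(Z=1 | obs) = 2/25 / 26/75 = 3/13

P(Z=0) = 10/13, P(Z=1) = 3/13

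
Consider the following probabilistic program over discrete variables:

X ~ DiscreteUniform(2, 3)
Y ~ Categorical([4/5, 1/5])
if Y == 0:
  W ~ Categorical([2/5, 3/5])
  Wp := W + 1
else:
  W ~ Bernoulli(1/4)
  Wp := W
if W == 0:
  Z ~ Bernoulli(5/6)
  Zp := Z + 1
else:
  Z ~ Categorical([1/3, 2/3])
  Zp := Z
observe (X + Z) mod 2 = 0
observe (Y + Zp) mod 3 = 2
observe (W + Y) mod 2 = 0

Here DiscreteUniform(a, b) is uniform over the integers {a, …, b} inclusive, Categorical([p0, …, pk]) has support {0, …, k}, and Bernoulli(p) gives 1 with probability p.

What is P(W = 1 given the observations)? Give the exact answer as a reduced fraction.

P(W = 1 | obs) = 1/9

Enumerate traces; 2 have nonzero weight after conditioning:
  (X=3, Y=0, W=0, Z=1) weight 2/15
  (X=3, Y=1, W=1, Z=1) weight 1/60
Group by W:
  weight(W=0) = 2/15
  weight(W=1) = 1/60
Total weight = 2/15 + 1/60 = 3/20
P(W=0 | obs) = 2/15 / 3/20 = 8/9
P(W=1 | obs) = 1/60 / 3/20 = 1/9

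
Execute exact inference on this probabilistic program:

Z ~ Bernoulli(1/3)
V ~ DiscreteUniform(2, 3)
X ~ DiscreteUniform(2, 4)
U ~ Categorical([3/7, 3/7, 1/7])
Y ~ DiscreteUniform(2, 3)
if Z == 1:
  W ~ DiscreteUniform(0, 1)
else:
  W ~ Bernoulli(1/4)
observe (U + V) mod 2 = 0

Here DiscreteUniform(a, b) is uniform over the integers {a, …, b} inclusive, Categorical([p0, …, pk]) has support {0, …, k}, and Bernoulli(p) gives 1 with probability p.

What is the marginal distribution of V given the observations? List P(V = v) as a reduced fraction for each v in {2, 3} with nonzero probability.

Enumerate traces; 72 have nonzero weight after conditioning:
  (Z=0, V=2, X=2, U=0, Y=2, W=0) weight 1/56
  (Z=0, V=2, X=2, U=0, Y=2, W=1) weight 1/168
  (Z=0, V=2, X=2, U=0, Y=3, W=0) weight 1/56
  (Z=0, V=2, X=2, U=0, Y=3, W=1) weight 1/168
  (Z=0, V=2, X=2, U=2, Y=2, W=0) weight 1/168
  (Z=0, V=2, X=2, U=2, Y=2, W=1) weight 1/504
  (Z=0, V=2, X=2, U=2, Y=3, W=0) weight 1/168
  (Z=0, V=2, X=2, U=2, Y=3, W=1) weight 1/504
  (Z=0, V=3, X=2, U=1, Y=2, W=0) weight 1/56
  … 63 more
Group by V:
  weight(V=2) = 2/7
  weight(V=3) = 3/14
Total weight = 2/7 + 3/14 = 1/2
P(V=2 | obs) = 2/7 / 1/2 = 4/7
P(V=3 | obs) = 3/14 / 1/2 = 3/7

P(V=2) = 4/7, P(V=3) = 3/7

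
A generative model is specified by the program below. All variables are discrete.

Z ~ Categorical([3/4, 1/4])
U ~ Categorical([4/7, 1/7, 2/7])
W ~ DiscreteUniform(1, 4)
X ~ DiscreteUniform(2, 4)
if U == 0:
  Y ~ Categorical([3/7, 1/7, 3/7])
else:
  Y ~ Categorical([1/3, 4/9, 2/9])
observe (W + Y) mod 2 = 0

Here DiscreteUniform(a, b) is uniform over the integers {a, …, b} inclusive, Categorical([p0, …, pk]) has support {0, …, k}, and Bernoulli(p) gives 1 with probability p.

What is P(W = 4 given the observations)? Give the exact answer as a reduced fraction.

Enumerate traces; 108 have nonzero weight after conditioning:
  (Z=0, U=0, W=1, X=2, Y=1) weight 1/196
  (Z=0, U=0, W=1, X=3, Y=1) weight 1/196
  (Z=0, U=0, W=1, X=4, Y=1) weight 1/196
  (Z=0, U=0, W=2, X=2, Y=0) weight 3/196
  (Z=0, U=0, W=2, X=2, Y=2) weight 3/196
  (Z=0, U=0, W=2, X=3, Y=0) weight 3/196
  (Z=0, U=0, W=2, X=3, Y=2) weight 3/196
  (Z=0, U=0, W=2, X=4, Y=0) weight 3/196
  (Z=0, U=0, W=3, X=2, Y=1) weight 1/196
  (Z=0, U=0, W=4, X=2, Y=0) weight 3/196
  … 98 more
Group by W:
  weight(W=1) = 10/147
  weight(W=2) = 107/588
  weight(W=3) = 10/147
  weight(W=4) = 107/588
Total weight = 10/147 + 107/588 + 10/147 + 107/588 = 1/2
P(W=1 | obs) = 10/147 / 1/2 = 20/147
P(W=2 | obs) = 107/588 / 1/2 = 107/294
P(W=3 | obs) = 10/147 / 1/2 = 20/147
P(W=4 | obs) = 107/588 / 1/2 = 107/294

P(W = 4 | obs) = 107/294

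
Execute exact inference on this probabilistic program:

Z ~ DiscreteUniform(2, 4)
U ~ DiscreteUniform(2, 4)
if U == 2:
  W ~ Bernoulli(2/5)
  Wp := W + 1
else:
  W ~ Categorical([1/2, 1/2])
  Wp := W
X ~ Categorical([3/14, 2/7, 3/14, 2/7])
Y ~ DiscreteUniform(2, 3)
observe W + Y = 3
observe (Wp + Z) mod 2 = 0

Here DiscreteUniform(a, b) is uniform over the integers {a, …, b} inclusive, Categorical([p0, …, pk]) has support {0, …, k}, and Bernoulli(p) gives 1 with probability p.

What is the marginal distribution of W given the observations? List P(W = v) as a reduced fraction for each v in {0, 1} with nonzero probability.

Enumerate traces; 36 have nonzero weight after conditioning:
  (Z=2, U=2, W=1, X=0, Y=2) weight 1/210
  (Z=2, U=2, W=1, X=1, Y=2) weight 2/315
  (Z=2, U=2, W=1, X=2, Y=2) weight 1/210
  (Z=2, U=2, W=1, X=3, Y=2) weight 2/315
  (Z=2, U=3, W=0, X=0, Y=3) weight 1/168
  (Z=2, U=3, W=0, X=1, Y=3) weight 1/126
  (Z=2, U=3, W=0, X=2, Y=3) weight 1/168
  (Z=2, U=3, W=0, X=3, Y=3) weight 1/126
  … 28 more
Group by W:
  weight(W=0) = 13/90
  weight(W=1) = 1/10
Total weight = 13/90 + 1/10 = 11/45
P(W=0 | obs) = 13/90 / 11/45 = 13/22
P(W=1 | obs) = 1/10 / 11/45 = 9/22

P(W=0) = 13/22, P(W=1) = 9/22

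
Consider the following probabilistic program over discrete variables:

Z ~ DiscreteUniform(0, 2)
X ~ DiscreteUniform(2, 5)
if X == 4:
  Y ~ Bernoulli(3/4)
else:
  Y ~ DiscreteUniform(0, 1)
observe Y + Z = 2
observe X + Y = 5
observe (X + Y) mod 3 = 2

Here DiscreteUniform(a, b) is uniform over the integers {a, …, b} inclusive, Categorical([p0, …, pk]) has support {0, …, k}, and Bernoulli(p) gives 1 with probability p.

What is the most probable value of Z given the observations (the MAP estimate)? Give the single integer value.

Enumerate traces; 2 have nonzero weight after conditioning:
  (Z=1, X=4, Y=1) weight 1/16
  (Z=2, X=5, Y=0) weight 1/24
Group by Z:
  weight(Z=1) = 1/16
  weight(Z=2) = 1/24
Total weight = 1/16 + 1/24 = 5/48
P(Z=1 | obs) = 1/16 / 5/48 = 3/5
P(Z=2 | obs) = 1/24 / 5/48 = 2/5
argmax = 1

argmax_v P(Z = v | obs) = 1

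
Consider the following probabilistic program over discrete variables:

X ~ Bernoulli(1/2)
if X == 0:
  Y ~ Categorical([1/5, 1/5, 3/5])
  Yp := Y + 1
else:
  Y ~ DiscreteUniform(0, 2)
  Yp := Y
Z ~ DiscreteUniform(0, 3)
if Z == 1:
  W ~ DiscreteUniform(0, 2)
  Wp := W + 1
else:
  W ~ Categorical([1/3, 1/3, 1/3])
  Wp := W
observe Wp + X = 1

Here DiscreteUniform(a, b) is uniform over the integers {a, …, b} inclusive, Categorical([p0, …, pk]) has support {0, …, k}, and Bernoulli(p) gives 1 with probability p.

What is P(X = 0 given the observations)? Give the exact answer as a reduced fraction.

Enumerate traces; 21 have nonzero weight after conditioning:
  (X=0, Y=0, Z=0, W=1) weight 1/120
  (X=0, Y=0, Z=1, W=0) weight 1/120
  (X=0, Y=0, Z=2, W=1) weight 1/120
  (X=0, Y=0, Z=3, W=1) weight 1/120
  (X=0, Y=1, Z=0, W=1) weight 1/120
  (X=0, Y=1, Z=1, W=0) weight 1/120
  (X=0, Y=1, Z=2, W=1) weight 1/120
  (X=0, Y=1, Z=3, W=1) weight 1/120
  (X=1, Y=0, Z=0, W=0) weight 1/72
  … 12 more
Group by X:
  weight(X=0) = 1/6
  weight(X=1) = 1/8
Total weight = 1/6 + 1/8 = 7/24
P(X=0 | obs) = 1/6 / 7/24 = 4/7
P(X=1 | obs) = 1/8 / 7/24 = 3/7

P(X = 0 | obs) = 4/7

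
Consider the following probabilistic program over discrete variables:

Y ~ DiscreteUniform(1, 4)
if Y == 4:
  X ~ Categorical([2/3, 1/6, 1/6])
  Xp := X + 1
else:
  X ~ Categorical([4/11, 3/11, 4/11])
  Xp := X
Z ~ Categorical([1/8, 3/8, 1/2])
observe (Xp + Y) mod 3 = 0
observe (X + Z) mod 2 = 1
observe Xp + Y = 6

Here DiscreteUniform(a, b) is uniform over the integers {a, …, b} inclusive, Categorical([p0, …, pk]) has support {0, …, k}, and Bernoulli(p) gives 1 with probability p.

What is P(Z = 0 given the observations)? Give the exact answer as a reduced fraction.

P(Z = 0 | obs) = 1/5

Enumerate traces; 2 have nonzero weight after conditioning:
  (Y=4, X=1, Z=0) weight 1/192
  (Y=4, X=1, Z=2) weight 1/48
Group by Z:
  weight(Z=0) = 1/192
  weight(Z=2) = 1/48
Total weight = 1/192 + 1/48 = 5/192
P(Z=0 | obs) = 1/192 / 5/192 = 1/5
P(Z=2 | obs) = 1/48 / 5/192 = 4/5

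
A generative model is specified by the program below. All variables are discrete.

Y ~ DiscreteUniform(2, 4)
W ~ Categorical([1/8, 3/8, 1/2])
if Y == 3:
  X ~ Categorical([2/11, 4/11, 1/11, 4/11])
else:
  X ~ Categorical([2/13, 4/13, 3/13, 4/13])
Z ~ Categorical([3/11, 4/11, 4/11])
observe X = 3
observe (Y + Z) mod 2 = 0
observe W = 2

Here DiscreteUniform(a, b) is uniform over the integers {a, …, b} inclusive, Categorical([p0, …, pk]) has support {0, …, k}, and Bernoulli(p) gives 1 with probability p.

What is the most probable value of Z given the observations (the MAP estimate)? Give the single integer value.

Enumerate traces; 5 have nonzero weight after conditioning:
  (Y=2, W=2, X=3, Z=0) weight 2/143
  (Y=2, W=2, X=3, Z=2) weight 8/429
  (Y=3, W=2, X=3, Z=1) weight 8/363
  (Y=4, W=2, X=3, Z=0) weight 2/143
  (Y=4, W=2, X=3, Z=2) weight 8/429
Group by Z:
  weight(Z=0) = 4/143
  weight(Z=1) = 8/363
  weight(Z=2) = 16/429
Total weight = 4/143 + 8/363 + 16/429 = 412/4719
P(Z=0 | obs) = 4/143 / 412/4719 = 33/103
P(Z=1 | obs) = 8/363 / 412/4719 = 26/103
P(Z=2 | obs) = 16/429 / 412/4719 = 44/103
argmax = 2

argmax_v P(Z = v | obs) = 2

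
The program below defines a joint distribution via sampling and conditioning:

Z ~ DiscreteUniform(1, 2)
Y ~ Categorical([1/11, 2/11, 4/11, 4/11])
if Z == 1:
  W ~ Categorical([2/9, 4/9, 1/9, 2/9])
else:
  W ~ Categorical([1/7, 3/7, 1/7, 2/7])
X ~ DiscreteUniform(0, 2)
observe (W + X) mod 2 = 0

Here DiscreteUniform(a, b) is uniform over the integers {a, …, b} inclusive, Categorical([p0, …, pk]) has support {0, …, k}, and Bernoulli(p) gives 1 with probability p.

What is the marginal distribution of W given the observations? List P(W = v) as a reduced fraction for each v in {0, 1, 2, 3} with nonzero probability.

P(W=0) = 46/165, P(W=1) = 1/3, P(W=2) = 32/165, P(W=3) = 32/165

Enumerate traces; 48 have nonzero weight after conditioning:
  (Z=1, Y=0, W=0, X=0) weight 1/297
  (Z=1, Y=0, W=0, X=2) weight 1/297
  (Z=1, Y=0, W=1, X=1) weight 2/297
  (Z=1, Y=0, W=2, X=0) weight 1/594
  (Z=1, Y=0, W=2, X=2) weight 1/594
  (Z=1, Y=0, W=3, X=1) weight 1/297
  (Z=1, Y=1, W=0, X=0) weight 2/297
  (Z=1, Y=1, W=0, X=2) weight 2/297
  … 40 more
Group by W:
  weight(W=0) = 23/189
  weight(W=1) = 55/378
  weight(W=2) = 16/189
  weight(W=3) = 16/189
Total weight = 23/189 + 55/378 + 16/189 + 16/189 = 55/126
P(W=0 | obs) = 23/189 / 55/126 = 46/165
P(W=1 | obs) = 55/378 / 55/126 = 1/3
P(W=2 | obs) = 16/189 / 55/126 = 32/165
P(W=3 | obs) = 16/189 / 55/126 = 32/165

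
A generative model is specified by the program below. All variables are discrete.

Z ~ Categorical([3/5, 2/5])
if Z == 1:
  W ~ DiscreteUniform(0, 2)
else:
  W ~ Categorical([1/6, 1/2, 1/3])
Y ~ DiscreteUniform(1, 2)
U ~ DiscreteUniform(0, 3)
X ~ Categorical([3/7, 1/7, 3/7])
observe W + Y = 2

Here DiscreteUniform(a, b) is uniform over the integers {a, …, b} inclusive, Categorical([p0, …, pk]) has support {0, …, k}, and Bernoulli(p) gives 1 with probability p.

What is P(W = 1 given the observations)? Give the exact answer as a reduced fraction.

P(W = 1 | obs) = 13/20

Enumerate traces; 48 have nonzero weight after conditioning:
  (Z=0, W=0, Y=2, U=0, X=0) weight 3/560
  (Z=0, W=0, Y=2, U=0, X=1) weight 1/560
  (Z=0, W=0, Y=2, U=0, X=2) weight 3/560
  (Z=0, W=0, Y=2, U=1, X=0) weight 3/560
  (Z=0, W=0, Y=2, U=1, X=1) weight 1/560
  (Z=0, W=0, Y=2, U=1, X=2) weight 3/560
  (Z=0, W=0, Y=2, U=2, X=0) weight 3/560
  (Z=0, W=0, Y=2, U=2, X=1) weight 1/560
  (Z=0, W=1, Y=1, U=0, X=0) weight 9/560
  … 39 more
Group by W:
  weight(W=0) = 7/60
  weight(W=1) = 13/60
Total weight = 7/60 + 13/60 = 1/3
P(W=0 | obs) = 7/60 / 1/3 = 7/20
P(W=1 | obs) = 13/60 / 1/3 = 13/20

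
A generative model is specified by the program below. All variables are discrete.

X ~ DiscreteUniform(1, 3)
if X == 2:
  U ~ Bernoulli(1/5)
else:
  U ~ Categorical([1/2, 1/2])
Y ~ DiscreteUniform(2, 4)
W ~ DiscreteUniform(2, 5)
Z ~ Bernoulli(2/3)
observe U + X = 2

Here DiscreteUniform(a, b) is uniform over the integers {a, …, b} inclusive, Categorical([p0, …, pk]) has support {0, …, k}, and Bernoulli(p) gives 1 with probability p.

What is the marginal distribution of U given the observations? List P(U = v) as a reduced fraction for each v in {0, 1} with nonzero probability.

P(U=0) = 8/13, P(U=1) = 5/13

Enumerate traces; 48 have nonzero weight after conditioning:
  (X=1, U=1, Y=2, W=2, Z=0) weight 1/216
  (X=1, U=1, Y=2, W=2, Z=1) weight 1/108
  (X=1, U=1, Y=2, W=3, Z=0) weight 1/216
  (X=1, U=1, Y=2, W=3, Z=1) weight 1/108
  (X=1, U=1, Y=2, W=4, Z=0) weight 1/216
  (X=1, U=1, Y=2, W=4, Z=1) weight 1/108
  (X=1, U=1, Y=2, W=5, Z=0) weight 1/216
  (X=1, U=1, Y=2, W=5, Z=1) weight 1/108
  (X=2, U=0, Y=2, W=2, Z=0) weight 1/135
  … 39 more
Group by U:
  weight(U=0) = 4/15
  weight(U=1) = 1/6
Total weight = 4/15 + 1/6 = 13/30
P(U=0 | obs) = 4/15 / 13/30 = 8/13
P(U=1 | obs) = 1/6 / 13/30 = 5/13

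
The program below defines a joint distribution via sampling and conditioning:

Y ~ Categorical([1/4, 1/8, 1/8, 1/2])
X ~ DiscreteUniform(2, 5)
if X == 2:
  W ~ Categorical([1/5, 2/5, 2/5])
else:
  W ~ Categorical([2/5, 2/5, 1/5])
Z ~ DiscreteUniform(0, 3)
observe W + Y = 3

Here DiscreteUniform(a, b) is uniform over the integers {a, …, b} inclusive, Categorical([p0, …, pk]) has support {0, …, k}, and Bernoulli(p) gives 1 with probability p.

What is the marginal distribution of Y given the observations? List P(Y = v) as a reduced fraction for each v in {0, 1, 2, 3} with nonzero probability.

Enumerate traces; 48 have nonzero weight after conditioning:
  (Y=1, X=2, W=2, Z=0) weight 1/320
  (Y=1, X=2, W=2, Z=1) weight 1/320
  (Y=1, X=2, W=2, Z=2) weight 1/320
  (Y=1, X=2, W=2, Z=3) weight 1/320
  (Y=1, X=3, W=2, Z=0) weight 1/640
  (Y=1, X=3, W=2, Z=1) weight 1/640
  (Y=1, X=3, W=2, Z=2) weight 1/640
  (Y=1, X=3, W=2, Z=3) weight 1/640
  (Y=2, X=2, W=1, Z=0) weight 1/320
  (Y=3, X=2, W=0, Z=0) weight 1/160
  … 38 more
Group by Y:
  weight(Y=1) = 1/32
  weight(Y=2) = 1/20
  weight(Y=3) = 7/40
Total weight = 1/32 + 1/20 + 7/40 = 41/160
P(Y=1 | obs) = 1/32 / 41/160 = 5/41
P(Y=2 | obs) = 1/20 / 41/160 = 8/41
P(Y=3 | obs) = 7/40 / 41/160 = 28/41

P(Y=1) = 5/41, P(Y=2) = 8/41, P(Y=3) = 28/41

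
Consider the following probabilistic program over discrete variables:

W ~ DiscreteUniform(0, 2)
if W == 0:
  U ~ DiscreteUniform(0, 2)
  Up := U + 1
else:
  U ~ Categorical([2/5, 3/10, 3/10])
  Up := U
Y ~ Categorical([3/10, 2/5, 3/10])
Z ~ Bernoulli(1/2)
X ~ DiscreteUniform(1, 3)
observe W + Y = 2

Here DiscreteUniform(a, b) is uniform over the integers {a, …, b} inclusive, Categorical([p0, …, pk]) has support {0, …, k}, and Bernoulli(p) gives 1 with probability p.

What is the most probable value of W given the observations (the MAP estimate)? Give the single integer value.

argmax_v P(W = v | obs) = 1

Enumerate traces; 54 have nonzero weight after conditioning:
  (W=0, U=0, Y=2, Z=0, X=1) weight 1/180
  (W=0, U=0, Y=2, Z=0, X=2) weight 1/180
  (W=0, U=0, Y=2, Z=0, X=3) weight 1/180
  (W=0, U=0, Y=2, Z=1, X=1) weight 1/180
  (W=0, U=0, Y=2, Z=1, X=2) weight 1/180
  (W=0, U=0, Y=2, Z=1, X=3) weight 1/180
  (W=0, U=1, Y=2, Z=0, X=1) weight 1/180
  (W=0, U=1, Y=2, Z=0, X=2) weight 1/180
  (W=1, U=0, Y=1, Z=0, X=1) weight 2/225
  (W=2, U=0, Y=0, Z=0, X=1) weight 1/150
  … 44 more
Group by W:
  weight(W=0) = 1/10
  weight(W=1) = 2/15
  weight(W=2) = 1/10
Total weight = 1/10 + 2/15 + 1/10 = 1/3
P(W=0 | obs) = 1/10 / 1/3 = 3/10
P(W=1 | obs) = 2/15 / 1/3 = 2/5
P(W=2 | obs) = 1/10 / 1/3 = 3/10
argmax = 1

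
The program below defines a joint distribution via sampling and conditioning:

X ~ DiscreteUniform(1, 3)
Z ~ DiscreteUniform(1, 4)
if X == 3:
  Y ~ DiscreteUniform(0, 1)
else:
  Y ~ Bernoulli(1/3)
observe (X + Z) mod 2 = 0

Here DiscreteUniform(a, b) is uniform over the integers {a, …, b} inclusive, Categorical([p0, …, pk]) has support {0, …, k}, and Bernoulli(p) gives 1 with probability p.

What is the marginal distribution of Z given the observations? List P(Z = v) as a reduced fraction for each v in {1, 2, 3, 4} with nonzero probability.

P(Z=1) = 1/3, P(Z=2) = 1/6, P(Z=3) = 1/3, P(Z=4) = 1/6

Enumerate traces; 12 have nonzero weight after conditioning:
  (X=1, Z=1, Y=0) weight 1/18
  (X=1, Z=1, Y=1) weight 1/36
  (X=1, Z=3, Y=0) weight 1/18
  (X=1, Z=3, Y=1) weight 1/36
  (X=2, Z=2, Y=0) weight 1/18
  (X=2, Z=2, Y=1) weight 1/36
  (X=2, Z=4, Y=0) weight 1/18
  (X=2, Z=4, Y=1) weight 1/36
  … 4 more
Group by Z:
  weight(Z=1) = 1/6
  weight(Z=2) = 1/12
  weight(Z=3) = 1/6
  weight(Z=4) = 1/12
Total weight = 1/6 + 1/12 + 1/6 + 1/12 = 1/2
P(Z=1 | obs) = 1/6 / 1/2 = 1/3
P(Z=2 | obs) = 1/12 / 1/2 = 1/6
P(Z=3 | obs) = 1/6 / 1/2 = 1/3
P(Z=4 | obs) = 1/12 / 1/2 = 1/6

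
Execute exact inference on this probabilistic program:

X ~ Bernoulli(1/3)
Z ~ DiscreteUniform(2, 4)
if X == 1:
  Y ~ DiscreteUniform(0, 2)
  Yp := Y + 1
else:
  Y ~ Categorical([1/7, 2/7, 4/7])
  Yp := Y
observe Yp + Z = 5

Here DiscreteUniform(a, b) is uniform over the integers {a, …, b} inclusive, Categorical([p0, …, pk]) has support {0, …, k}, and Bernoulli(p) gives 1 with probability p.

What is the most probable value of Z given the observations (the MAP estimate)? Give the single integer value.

Enumerate traces; 5 have nonzero weight after conditioning:
  (X=0, Z=3, Y=2) weight 8/63
  (X=0, Z=4, Y=1) weight 4/63
  (X=1, Z=2, Y=2) weight 1/27
  (X=1, Z=3, Y=1) weight 1/27
  (X=1, Z=4, Y=0) weight 1/27
Group by Z:
  weight(Z=2) = 1/27
  weight(Z=3) = 31/189
  weight(Z=4) = 19/189
Total weight = 1/27 + 31/189 + 19/189 = 19/63
P(Z=2 | obs) = 1/27 / 19/63 = 7/57
P(Z=3 | obs) = 31/189 / 19/63 = 31/57
P(Z=4 | obs) = 19/189 / 19/63 = 1/3
argmax = 3

argmax_v P(Z = v | obs) = 3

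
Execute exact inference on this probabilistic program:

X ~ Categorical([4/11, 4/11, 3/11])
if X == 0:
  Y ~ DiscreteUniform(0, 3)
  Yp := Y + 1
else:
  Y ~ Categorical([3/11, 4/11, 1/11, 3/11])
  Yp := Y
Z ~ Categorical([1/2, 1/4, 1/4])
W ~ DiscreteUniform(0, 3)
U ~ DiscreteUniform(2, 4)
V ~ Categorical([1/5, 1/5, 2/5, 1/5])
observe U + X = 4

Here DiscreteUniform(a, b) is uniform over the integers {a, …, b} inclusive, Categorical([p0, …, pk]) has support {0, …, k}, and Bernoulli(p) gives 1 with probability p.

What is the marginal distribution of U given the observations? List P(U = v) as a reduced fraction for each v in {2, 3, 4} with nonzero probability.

P(U=2) = 3/11, P(U=3) = 4/11, P(U=4) = 4/11

Enumerate traces; 576 have nonzero weight after conditioning:
  (X=0, Y=0, Z=0, W=0, U=4, V=0) weight 1/1320
  (X=0, Y=0, Z=0, W=0, U=4, V=1) weight 1/1320
  (X=0, Y=0, Z=0, W=0, U=4, V=2) weight 1/660
  (X=0, Y=0, Z=0, W=0, U=4, V=3) weight 1/1320
  (X=0, Y=0, Z=0, W=1, U=4, V=0) weight 1/1320
  (X=0, Y=0, Z=0, W=1, U=4, V=1) weight 1/1320
  (X=0, Y=0, Z=0, W=1, U=4, V=2) weight 1/660
  (X=0, Y=0, Z=0, W=1, U=4, V=3) weight 1/1320
  (X=1, Y=0, Z=0, W=0, U=3, V=0) weight 1/1210
  (X=2, Y=0, Z=0, W=0, U=2, V=0) weight 3/4840
  … 566 more
Group by U:
  weight(U=2) = 1/11
  weight(U=3) = 4/33
  weight(U=4) = 4/33
Total weight = 1/11 + 4/33 + 4/33 = 1/3
P(U=2 | obs) = 1/11 / 1/3 = 3/11
P(U=3 | obs) = 4/33 / 1/3 = 4/11
P(U=4 | obs) = 4/33 / 1/3 = 4/11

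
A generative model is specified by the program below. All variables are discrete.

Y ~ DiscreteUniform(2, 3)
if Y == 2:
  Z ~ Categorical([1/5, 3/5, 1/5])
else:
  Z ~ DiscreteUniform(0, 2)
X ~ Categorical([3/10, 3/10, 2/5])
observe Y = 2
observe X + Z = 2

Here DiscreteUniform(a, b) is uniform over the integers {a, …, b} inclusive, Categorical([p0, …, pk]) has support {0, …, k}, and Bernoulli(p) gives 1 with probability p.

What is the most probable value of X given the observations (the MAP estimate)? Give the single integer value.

argmax_v P(X = v | obs) = 1

Enumerate traces; 3 have nonzero weight after conditioning:
  (Y=2, Z=0, X=2) weight 1/25
  (Y=2, Z=1, X=1) weight 9/100
  (Y=2, Z=2, X=0) weight 3/100
Group by X:
  weight(X=0) = 3/100
  weight(X=1) = 9/100
  weight(X=2) = 1/25
Total weight = 3/100 + 9/100 + 1/25 = 4/25
P(X=0 | obs) = 3/100 / 4/25 = 3/16
P(X=1 | obs) = 9/100 / 4/25 = 9/16
P(X=2 | obs) = 1/25 / 4/25 = 1/4
argmax = 1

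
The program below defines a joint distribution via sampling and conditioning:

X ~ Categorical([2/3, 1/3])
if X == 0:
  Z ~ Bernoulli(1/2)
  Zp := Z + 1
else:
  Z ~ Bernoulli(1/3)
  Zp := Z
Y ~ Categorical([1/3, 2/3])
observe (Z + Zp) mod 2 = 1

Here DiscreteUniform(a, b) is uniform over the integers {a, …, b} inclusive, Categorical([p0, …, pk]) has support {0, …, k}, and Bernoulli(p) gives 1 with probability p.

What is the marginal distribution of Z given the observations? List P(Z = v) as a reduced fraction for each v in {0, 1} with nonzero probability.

P(Z=0) = 1/2, P(Z=1) = 1/2

Enumerate traces; 4 have nonzero weight after conditioning:
  (X=0, Z=0, Y=0) weight 1/9
  (X=0, Z=0, Y=1) weight 2/9
  (X=0, Z=1, Y=0) weight 1/9
  (X=0, Z=1, Y=1) weight 2/9
Group by Z:
  weight(Z=0) = 1/3
  weight(Z=1) = 1/3
Total weight = 1/3 + 1/3 = 2/3
P(Z=0 | obs) = 1/3 / 2/3 = 1/2
P(Z=1 | obs) = 1/3 / 2/3 = 1/2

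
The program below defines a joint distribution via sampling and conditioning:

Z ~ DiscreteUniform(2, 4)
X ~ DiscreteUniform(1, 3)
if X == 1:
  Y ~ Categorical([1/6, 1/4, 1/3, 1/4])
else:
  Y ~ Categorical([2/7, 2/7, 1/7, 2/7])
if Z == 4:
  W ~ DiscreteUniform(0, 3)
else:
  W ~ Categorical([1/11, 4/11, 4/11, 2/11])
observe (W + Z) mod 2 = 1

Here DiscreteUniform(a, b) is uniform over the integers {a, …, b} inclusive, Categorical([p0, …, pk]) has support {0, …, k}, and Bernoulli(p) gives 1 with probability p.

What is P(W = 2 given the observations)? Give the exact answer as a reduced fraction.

Enumerate traces; 72 have nonzero weight after conditioning:
  (Z=2, X=1, Y=0, W=1) weight 2/297
  (Z=2, X=1, Y=0, W=3) weight 1/297
  (Z=2, X=1, Y=1, W=1) weight 1/99
  (Z=2, X=1, Y=1, W=3) weight 1/198
  (Z=2, X=1, Y=2, W=1) weight 4/297
  (Z=2, X=1, Y=2, W=3) weight 2/297
  (Z=2, X=1, Y=3, W=1) weight 1/99
  (Z=2, X=1, Y=3, W=3) weight 1/198
  (Z=3, X=1, Y=0, W=0) weight 1/594
  (Z=3, X=1, Y=0, W=2) weight 2/297
  … 62 more
Group by W:
  weight(W=0) = 1/33
  weight(W=1) = 9/44
  weight(W=2) = 4/33
  weight(W=3) = 19/132
Total weight = 1/33 + 9/44 + 4/33 + 19/132 = 1/2
P(W=0 | obs) = 1/33 / 1/2 = 2/33
P(W=1 | obs) = 9/44 / 1/2 = 9/22
P(W=2 | obs) = 4/33 / 1/2 = 8/33
P(W=3 | obs) = 19/132 / 1/2 = 19/66

P(W = 2 | obs) = 8/33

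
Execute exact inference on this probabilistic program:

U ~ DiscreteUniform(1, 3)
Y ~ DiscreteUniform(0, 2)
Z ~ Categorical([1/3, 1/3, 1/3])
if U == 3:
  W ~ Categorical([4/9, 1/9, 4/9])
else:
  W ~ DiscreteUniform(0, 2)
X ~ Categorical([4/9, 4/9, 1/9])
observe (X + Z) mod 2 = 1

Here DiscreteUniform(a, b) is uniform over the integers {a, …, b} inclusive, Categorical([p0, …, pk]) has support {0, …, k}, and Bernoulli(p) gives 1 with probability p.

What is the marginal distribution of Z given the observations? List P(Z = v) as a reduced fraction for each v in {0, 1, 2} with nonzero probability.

P(Z=0) = 4/13, P(Z=1) = 5/13, P(Z=2) = 4/13

Enumerate traces; 108 have nonzero weight after conditioning:
  (U=1, Y=0, Z=0, W=0, X=1) weight 4/729
  (U=1, Y=0, Z=0, W=1, X=1) weight 4/729
  (U=1, Y=0, Z=0, W=2, X=1) weight 4/729
  (U=1, Y=0, Z=1, W=0, X=0) weight 4/729
  (U=1, Y=0, Z=1, W=0, X=2) weight 1/729
  (U=1, Y=0, Z=1, W=1, X=0) weight 4/729
  (U=1, Y=0, Z=1, W=1, X=2) weight 1/729
  (U=1, Y=0, Z=1, W=2, X=0) weight 4/729
  (U=1, Y=0, Z=2, W=0, X=1) weight 4/729
  … 99 more
Group by Z:
  weight(Z=0) = 4/27
  weight(Z=1) = 5/27
  weight(Z=2) = 4/27
Total weight = 4/27 + 5/27 + 4/27 = 13/27
P(Z=0 | obs) = 4/27 / 13/27 = 4/13
P(Z=1 | obs) = 5/27 / 13/27 = 5/13
P(Z=2 | obs) = 4/27 / 13/27 = 4/13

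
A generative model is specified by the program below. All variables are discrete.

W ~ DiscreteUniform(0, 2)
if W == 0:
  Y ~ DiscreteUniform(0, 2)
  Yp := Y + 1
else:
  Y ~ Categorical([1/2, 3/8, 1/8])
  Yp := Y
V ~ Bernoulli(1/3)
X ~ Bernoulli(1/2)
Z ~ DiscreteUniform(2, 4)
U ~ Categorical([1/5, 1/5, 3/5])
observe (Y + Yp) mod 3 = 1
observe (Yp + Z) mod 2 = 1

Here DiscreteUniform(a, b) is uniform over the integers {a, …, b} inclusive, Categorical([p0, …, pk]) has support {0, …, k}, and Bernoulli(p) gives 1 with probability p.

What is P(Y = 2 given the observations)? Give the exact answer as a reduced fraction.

Enumerate traces; 48 have nonzero weight after conditioning:
  (W=0, Y=0, V=0, X=0, Z=2, U=0) weight 1/405
  (W=0, Y=0, V=0, X=0, Z=2, U=1) weight 1/405
  (W=0, Y=0, V=0, X=0, Z=2, U=2) weight 1/135
  (W=0, Y=0, V=0, X=0, Z=4, U=0) weight 1/405
  (W=0, Y=0, V=0, X=0, Z=4, U=1) weight 1/405
  (W=0, Y=0, V=0, X=0, Z=4, U=2) weight 1/135
  (W=0, Y=0, V=0, X=1, Z=2, U=0) weight 1/405
  (W=0, Y=0, V=0, X=1, Z=2, U=1) weight 1/405
  (W=1, Y=2, V=0, X=0, Z=3, U=0) weight 1/1080
  … 39 more
Group by Y:
  weight(Y=0) = 2/27
  weight(Y=2) = 1/36
Total weight = 2/27 + 1/36 = 11/108
P(Y=0 | obs) = 2/27 / 11/108 = 8/11
P(Y=2 | obs) = 1/36 / 11/108 = 3/11

P(Y = 2 | obs) = 3/11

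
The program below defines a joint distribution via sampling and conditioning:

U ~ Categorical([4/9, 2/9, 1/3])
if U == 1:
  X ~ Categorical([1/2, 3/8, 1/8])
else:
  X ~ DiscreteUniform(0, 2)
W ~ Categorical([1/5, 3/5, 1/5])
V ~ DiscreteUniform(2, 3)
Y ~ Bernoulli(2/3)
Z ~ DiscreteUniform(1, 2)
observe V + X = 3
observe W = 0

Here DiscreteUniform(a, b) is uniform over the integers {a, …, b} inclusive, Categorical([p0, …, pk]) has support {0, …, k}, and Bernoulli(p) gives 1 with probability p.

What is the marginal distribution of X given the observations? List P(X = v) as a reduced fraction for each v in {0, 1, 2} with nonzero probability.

P(X=0) = 40/77, P(X=1) = 37/77

Enumerate traces; 24 have nonzero weight after conditioning:
  (U=0, X=0, W=0, V=3, Y=0, Z=1) weight 1/405
  (U=0, X=0, W=0, V=3, Y=0, Z=2) weight 1/405
  (U=0, X=0, W=0, V=3, Y=1, Z=1) weight 2/405
  (U=0, X=0, W=0, V=3, Y=1, Z=2) weight 2/405
  (U=0, X=1, W=0, V=2, Y=0, Z=1) weight 1/405
  (U=0, X=1, W=0, V=2, Y=0, Z=2) weight 1/405
  (U=0, X=1, W=0, V=2, Y=1, Z=1) weight 2/405
  (U=0, X=1, W=0, V=2, Y=1, Z=2) weight 2/405
  … 16 more
Group by X:
  weight(X=0) = 1/27
  weight(X=1) = 37/1080
Total weight = 1/27 + 37/1080 = 77/1080
P(X=0 | obs) = 1/27 / 77/1080 = 40/77
P(X=1 | obs) = 37/1080 / 77/1080 = 37/77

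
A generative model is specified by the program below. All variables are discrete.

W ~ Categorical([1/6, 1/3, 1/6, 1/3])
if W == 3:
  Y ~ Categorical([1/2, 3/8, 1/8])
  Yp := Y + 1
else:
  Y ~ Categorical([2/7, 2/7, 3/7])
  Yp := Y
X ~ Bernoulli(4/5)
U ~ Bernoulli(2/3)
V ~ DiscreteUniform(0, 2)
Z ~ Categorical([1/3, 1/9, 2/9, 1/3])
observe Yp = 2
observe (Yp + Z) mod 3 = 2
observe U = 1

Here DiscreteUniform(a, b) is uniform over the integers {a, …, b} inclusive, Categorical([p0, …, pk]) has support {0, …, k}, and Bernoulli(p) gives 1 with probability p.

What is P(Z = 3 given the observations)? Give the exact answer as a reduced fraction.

P(Z = 3 | obs) = 1/2

Enumerate traces; 48 have nonzero weight after conditioning:
  (W=0, Y=2, X=0, U=1, V=0, Z=0) weight 1/945
  (W=0, Y=2, X=0, U=1, V=0, Z=3) weight 1/945
  (W=0, Y=2, X=0, U=1, V=1, Z=0) weight 1/945
  (W=0, Y=2, X=0, U=1, V=1, Z=3) weight 1/945
  (W=0, Y=2, X=0, U=1, V=2, Z=0) weight 1/945
  (W=0, Y=2, X=0, U=1, V=2, Z=3) weight 1/945
  (W=0, Y=2, X=1, U=1, V=0, Z=0) weight 4/945
  (W=0, Y=2, X=1, U=1, V=0, Z=3) weight 4/945
  … 40 more
Group by Z:
  weight(Z=0) = 23/252
  weight(Z=3) = 23/252
Total weight = 23/252 + 23/252 = 23/126
P(Z=0 | obs) = 23/252 / 23/126 = 1/2
P(Z=3 | obs) = 23/252 / 23/126 = 1/2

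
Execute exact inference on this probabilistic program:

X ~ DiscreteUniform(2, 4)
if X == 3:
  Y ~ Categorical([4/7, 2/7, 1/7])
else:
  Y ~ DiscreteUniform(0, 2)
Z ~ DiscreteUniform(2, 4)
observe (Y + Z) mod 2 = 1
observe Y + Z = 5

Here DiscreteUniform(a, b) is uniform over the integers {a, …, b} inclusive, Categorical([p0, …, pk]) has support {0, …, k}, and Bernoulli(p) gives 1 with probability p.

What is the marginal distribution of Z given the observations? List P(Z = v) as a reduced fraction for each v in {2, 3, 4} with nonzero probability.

P(Z=3) = 17/37, P(Z=4) = 20/37

Enumerate traces; 6 have nonzero weight after conditioning:
  (X=2, Y=1, Z=4) weight 1/27
  (X=2, Y=2, Z=3) weight 1/27
  (X=3, Y=1, Z=4) weight 2/63
  (X=3, Y=2, Z=3) weight 1/63
  (X=4, Y=1, Z=4) weight 1/27
  (X=4, Y=2, Z=3) weight 1/27
Group by Z:
  weight(Z=3) = 17/189
  weight(Z=4) = 20/189
Total weight = 17/189 + 20/189 = 37/189
P(Z=3 | obs) = 17/189 / 37/189 = 17/37
P(Z=4 | obs) = 20/189 / 37/189 = 20/37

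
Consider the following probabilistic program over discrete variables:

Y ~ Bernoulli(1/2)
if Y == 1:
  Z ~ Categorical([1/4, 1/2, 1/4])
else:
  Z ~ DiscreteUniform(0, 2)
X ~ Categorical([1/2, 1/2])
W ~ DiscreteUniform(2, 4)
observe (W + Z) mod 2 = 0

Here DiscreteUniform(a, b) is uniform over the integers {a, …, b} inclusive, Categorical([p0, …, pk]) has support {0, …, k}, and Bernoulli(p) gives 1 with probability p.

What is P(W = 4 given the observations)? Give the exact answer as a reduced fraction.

Enumerate traces; 20 have nonzero weight after conditioning:
  (Y=0, Z=0, X=0, W=2) weight 1/36
  (Y=0, Z=0, X=0, W=4) weight 1/36
  (Y=0, Z=0, X=1, W=2) weight 1/36
  (Y=0, Z=0, X=1, W=4) weight 1/36
  (Y=0, Z=1, X=0, W=3) weight 1/36
  (Y=0, Z=1, X=1, W=3) weight 1/36
  (Y=0, Z=2, X=0, W=2) weight 1/36
  (Y=0, Z=2, X=0, W=4) weight 1/36
  … 12 more
Group by W:
  weight(W=2) = 7/36
  weight(W=3) = 5/36
  weight(W=4) = 7/36
Total weight = 7/36 + 5/36 + 7/36 = 19/36
P(W=2 | obs) = 7/36 / 19/36 = 7/19
P(W=3 | obs) = 5/36 / 19/36 = 5/19
P(W=4 | obs) = 7/36 / 19/36 = 7/19

P(W = 4 | obs) = 7/19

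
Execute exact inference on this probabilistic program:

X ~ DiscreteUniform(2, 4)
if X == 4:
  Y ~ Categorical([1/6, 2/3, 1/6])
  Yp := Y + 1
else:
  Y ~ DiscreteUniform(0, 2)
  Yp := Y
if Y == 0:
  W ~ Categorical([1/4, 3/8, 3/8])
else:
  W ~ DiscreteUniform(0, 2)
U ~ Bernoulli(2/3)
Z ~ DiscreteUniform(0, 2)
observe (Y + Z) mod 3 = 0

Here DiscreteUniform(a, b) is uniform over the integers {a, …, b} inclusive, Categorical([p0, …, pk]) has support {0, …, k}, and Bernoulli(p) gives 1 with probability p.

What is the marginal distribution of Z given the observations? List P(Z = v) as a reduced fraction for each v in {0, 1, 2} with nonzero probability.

P(Z=0) = 5/18, P(Z=1) = 5/18, P(Z=2) = 4/9

Enumerate traces; 54 have nonzero weight after conditioning:
  (X=2, Y=0, W=0, U=0, Z=0) weight 1/324
  (X=2, Y=0, W=0, U=1, Z=0) weight 1/162
  (X=2, Y=0, W=1, U=0, Z=0) weight 1/216
  (X=2, Y=0, W=1, U=1, Z=0) weight 1/108
  (X=2, Y=0, W=2, U=0, Z=0) weight 1/216
  (X=2, Y=0, W=2, U=1, Z=0) weight 1/108
  (X=2, Y=1, W=0, U=0, Z=2) weight 1/243
  (X=2, Y=1, W=0, U=1, Z=2) weight 2/243
  (X=2, Y=2, W=0, U=0, Z=1) weight 1/243
  … 45 more
Group by Z:
  weight(Z=0) = 5/54
  weight(Z=1) = 5/54
  weight(Z=2) = 4/27
Total weight = 5/54 + 5/54 + 4/27 = 1/3
P(Z=0 | obs) = 5/54 / 1/3 = 5/18
P(Z=1 | obs) = 5/54 / 1/3 = 5/18
P(Z=2 | obs) = 4/27 / 1/3 = 4/9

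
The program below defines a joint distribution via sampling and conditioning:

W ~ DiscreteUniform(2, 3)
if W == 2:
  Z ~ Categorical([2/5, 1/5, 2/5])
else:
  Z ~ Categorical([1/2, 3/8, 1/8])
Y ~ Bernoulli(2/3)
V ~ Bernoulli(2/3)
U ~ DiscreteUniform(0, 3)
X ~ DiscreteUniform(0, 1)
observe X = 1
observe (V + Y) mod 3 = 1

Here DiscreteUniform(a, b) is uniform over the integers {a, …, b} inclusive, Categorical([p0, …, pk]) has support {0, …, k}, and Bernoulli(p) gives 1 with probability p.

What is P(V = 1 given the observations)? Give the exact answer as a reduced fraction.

Enumerate traces; 48 have nonzero weight after conditioning:
  (W=2, Z=0, Y=0, V=1, U=0, X=1) weight 1/180
  (W=2, Z=0, Y=0, V=1, U=1, X=1) weight 1/180
  (W=2, Z=0, Y=0, V=1, U=2, X=1) weight 1/180
  (W=2, Z=0, Y=0, V=1, U=3, X=1) weight 1/180
  (W=2, Z=0, Y=1, V=0, U=0, X=1) weight 1/180
  (W=2, Z=0, Y=1, V=0, U=1, X=1) weight 1/180
  (W=2, Z=0, Y=1, V=0, U=2, X=1) weight 1/180
  (W=2, Z=0, Y=1, V=0, U=3, X=1) weight 1/180
  … 40 more
Group by V:
  weight(V=0) = 1/9
  weight(V=1) = 1/9
Total weight = 1/9 + 1/9 = 2/9
P(V=0 | obs) = 1/9 / 2/9 = 1/2
P(V=1 | obs) = 1/9 / 2/9 = 1/2

P(V = 1 | obs) = 1/2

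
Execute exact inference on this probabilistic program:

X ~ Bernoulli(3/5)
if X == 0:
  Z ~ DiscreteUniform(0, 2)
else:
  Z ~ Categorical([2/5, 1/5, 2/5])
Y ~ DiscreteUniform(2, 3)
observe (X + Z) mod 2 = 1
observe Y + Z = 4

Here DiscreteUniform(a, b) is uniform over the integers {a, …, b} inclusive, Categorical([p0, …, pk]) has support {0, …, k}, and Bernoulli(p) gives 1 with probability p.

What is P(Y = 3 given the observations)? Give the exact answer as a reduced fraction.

Enumerate traces; 2 have nonzero weight after conditioning:
  (X=0, Z=1, Y=3) weight 1/15
  (X=1, Z=2, Y=2) weight 3/25
Group by Y:
  weight(Y=2) = 3/25
  weight(Y=3) = 1/15
Total weight = 3/25 + 1/15 = 14/75
P(Y=2 | obs) = 3/25 / 14/75 = 9/14
P(Y=3 | obs) = 1/15 / 14/75 = 5/14

P(Y = 3 | obs) = 5/14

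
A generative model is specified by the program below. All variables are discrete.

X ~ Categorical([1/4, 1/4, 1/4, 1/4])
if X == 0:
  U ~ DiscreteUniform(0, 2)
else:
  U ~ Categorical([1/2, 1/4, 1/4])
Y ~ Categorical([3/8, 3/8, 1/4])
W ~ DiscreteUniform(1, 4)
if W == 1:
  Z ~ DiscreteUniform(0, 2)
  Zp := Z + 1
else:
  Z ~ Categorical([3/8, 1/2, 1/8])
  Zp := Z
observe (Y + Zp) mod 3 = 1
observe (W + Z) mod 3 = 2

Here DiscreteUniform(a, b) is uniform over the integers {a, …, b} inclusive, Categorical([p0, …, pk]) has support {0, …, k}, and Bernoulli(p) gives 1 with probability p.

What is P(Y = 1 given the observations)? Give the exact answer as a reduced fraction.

P(Y = 1 | obs) = 27/85

Enumerate traces; 48 have nonzero weight after conditioning:
  (X=0, U=0, Y=0, W=4, Z=1) weight 1/256
  (X=0, U=0, Y=1, W=2, Z=0) weight 3/1024
  (X=0, U=0, Y=2, W=1, Z=1) weight 1/576
  (X=0, U=0, Y=2, W=3, Z=2) weight 1/1536
  (X=0, U=1, Y=0, W=4, Z=1) weight 1/256
  (X=0, U=1, Y=1, W=2, Z=0) weight 3/1024
  (X=0, U=1, Y=2, W=1, Z=1) weight 1/576
  (X=0, U=1, Y=2, W=3, Z=2) weight 1/1536
  … 40 more
Group by Y:
  weight(Y=0) = 3/64
  weight(Y=1) = 9/256
  weight(Y=2) = 11/384
Total weight = 3/64 + 9/256 + 11/384 = 85/768
P(Y=0 | obs) = 3/64 / 85/768 = 36/85
P(Y=1 | obs) = 9/256 / 85/768 = 27/85
P(Y=2 | obs) = 11/384 / 85/768 = 22/85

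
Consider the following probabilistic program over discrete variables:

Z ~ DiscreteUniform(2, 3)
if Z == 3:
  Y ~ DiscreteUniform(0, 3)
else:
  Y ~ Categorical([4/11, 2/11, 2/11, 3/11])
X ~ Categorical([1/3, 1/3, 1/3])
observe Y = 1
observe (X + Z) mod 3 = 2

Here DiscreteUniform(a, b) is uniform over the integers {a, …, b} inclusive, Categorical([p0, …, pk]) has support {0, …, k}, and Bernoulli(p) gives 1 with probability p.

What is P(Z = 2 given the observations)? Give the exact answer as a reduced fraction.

P(Z = 2 | obs) = 8/19

Enumerate traces; 2 have nonzero weight after conditioning:
  (Z=2, Y=1, X=0) weight 1/33
  (Z=3, Y=1, X=2) weight 1/24
Group by Z:
  weight(Z=2) = 1/33
  weight(Z=3) = 1/24
Total weight = 1/33 + 1/24 = 19/264
P(Z=2 | obs) = 1/33 / 19/264 = 8/19
P(Z=3 | obs) = 1/24 / 19/264 = 11/19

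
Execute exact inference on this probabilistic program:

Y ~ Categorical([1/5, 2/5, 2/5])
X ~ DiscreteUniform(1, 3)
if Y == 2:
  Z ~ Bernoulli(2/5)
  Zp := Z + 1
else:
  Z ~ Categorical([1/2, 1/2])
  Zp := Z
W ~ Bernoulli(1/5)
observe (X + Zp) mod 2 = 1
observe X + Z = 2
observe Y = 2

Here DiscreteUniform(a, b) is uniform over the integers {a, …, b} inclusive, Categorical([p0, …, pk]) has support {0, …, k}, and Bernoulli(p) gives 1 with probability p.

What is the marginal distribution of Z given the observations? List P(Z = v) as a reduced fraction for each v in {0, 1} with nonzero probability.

P(Z=0) = 3/5, P(Z=1) = 2/5

Enumerate traces; 4 have nonzero weight after conditioning:
  (Y=2, X=1, Z=1, W=0) weight 16/375
  (Y=2, X=1, Z=1, W=1) weight 4/375
  (Y=2, X=2, Z=0, W=0) weight 8/125
  (Y=2, X=2, Z=0, W=1) weight 2/125
Group by Z:
  weight(Z=0) = 2/25
  weight(Z=1) = 4/75
Total weight = 2/25 + 4/75 = 2/15
P(Z=0 | obs) = 2/25 / 2/15 = 3/5
P(Z=1 | obs) = 4/75 / 2/15 = 2/5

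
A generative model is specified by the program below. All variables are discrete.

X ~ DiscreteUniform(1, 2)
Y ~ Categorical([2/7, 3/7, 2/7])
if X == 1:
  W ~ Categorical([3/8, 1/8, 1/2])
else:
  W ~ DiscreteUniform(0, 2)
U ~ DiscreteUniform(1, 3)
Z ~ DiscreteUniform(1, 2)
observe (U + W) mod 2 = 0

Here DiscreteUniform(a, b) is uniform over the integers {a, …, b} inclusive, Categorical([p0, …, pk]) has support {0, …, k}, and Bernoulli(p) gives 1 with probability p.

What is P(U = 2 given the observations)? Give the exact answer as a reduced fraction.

Enumerate traces; 48 have nonzero weight after conditioning:
  (X=1, Y=0, W=0, U=2, Z=1) weight 1/112
  (X=1, Y=0, W=0, U=2, Z=2) weight 1/112
  (X=1, Y=0, W=1, U=1, Z=1) weight 1/336
  (X=1, Y=0, W=1, U=1, Z=2) weight 1/336
  (X=1, Y=0, W=1, U=3, Z=1) weight 1/336
  (X=1, Y=0, W=1, U=3, Z=2) weight 1/336
  (X=1, Y=0, W=2, U=2, Z=1) weight 1/84
  (X=1, Y=0, W=2, U=2, Z=2) weight 1/84
  … 40 more
Group by U:
  weight(U=1) = 11/144
  weight(U=2) = 37/144
  weight(U=3) = 11/144
Total weight = 11/144 + 37/144 + 11/144 = 59/144
P(U=1 | obs) = 11/144 / 59/144 = 11/59
P(U=2 | obs) = 37/144 / 59/144 = 37/59
P(U=3 | obs) = 11/144 / 59/144 = 11/59

P(U = 2 | obs) = 37/59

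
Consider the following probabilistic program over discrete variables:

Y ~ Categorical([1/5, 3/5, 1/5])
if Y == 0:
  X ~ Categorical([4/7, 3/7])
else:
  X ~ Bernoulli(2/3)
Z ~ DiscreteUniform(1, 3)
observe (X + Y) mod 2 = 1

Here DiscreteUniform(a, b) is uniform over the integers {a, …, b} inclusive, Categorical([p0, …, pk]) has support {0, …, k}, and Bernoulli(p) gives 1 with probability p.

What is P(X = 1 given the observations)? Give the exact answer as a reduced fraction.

P(X = 1 | obs) = 23/44

Enumerate traces; 9 have nonzero weight after conditioning:
  (Y=0, X=1, Z=1) weight 1/35
  (Y=0, X=1, Z=2) weight 1/35
  (Y=0, X=1, Z=3) weight 1/35
  (Y=1, X=0, Z=1) weight 1/15
  (Y=1, X=0, Z=2) weight 1/15
  (Y=1, X=0, Z=3) weight 1/15
  (Y=2, X=1, Z=1) weight 2/45
  (Y=2, X=1, Z=2) weight 2/45
  … 1 more
Group by X:
  weight(X=0) = 1/5
  weight(X=1) = 23/105
Total weight = 1/5 + 23/105 = 44/105
P(X=0 | obs) = 1/5 / 44/105 = 21/44
P(X=1 | obs) = 23/105 / 44/105 = 23/44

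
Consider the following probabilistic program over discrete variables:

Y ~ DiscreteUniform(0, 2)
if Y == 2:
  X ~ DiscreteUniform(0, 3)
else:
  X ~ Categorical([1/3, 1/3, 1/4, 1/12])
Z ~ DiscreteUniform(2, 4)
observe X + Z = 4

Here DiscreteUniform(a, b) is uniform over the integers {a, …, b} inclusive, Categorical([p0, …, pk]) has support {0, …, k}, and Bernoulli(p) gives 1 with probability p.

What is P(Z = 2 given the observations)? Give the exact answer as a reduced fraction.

Enumerate traces; 9 have nonzero weight after conditioning:
  (Y=0, X=0, Z=4) weight 1/27
  (Y=0, X=1, Z=3) weight 1/27
  (Y=0, X=2, Z=2) weight 1/36
  (Y=1, X=0, Z=4) weight 1/27
  (Y=1, X=1, Z=3) weight 1/27
  (Y=1, X=2, Z=2) weight 1/36
  (Y=2, X=0, Z=4) weight 1/36
  (Y=2, X=1, Z=3) weight 1/36
  … 1 more
Group by Z:
  weight(Z=2) = 1/12
  weight(Z=3) = 11/108
  weight(Z=4) = 11/108
Total weight = 1/12 + 11/108 + 11/108 = 31/108
P(Z=2 | obs) = 1/12 / 31/108 = 9/31
P(Z=3 | obs) = 11/108 / 31/108 = 11/31
P(Z=4 | obs) = 11/108 / 31/108 = 11/31

P(Z = 2 | obs) = 9/31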